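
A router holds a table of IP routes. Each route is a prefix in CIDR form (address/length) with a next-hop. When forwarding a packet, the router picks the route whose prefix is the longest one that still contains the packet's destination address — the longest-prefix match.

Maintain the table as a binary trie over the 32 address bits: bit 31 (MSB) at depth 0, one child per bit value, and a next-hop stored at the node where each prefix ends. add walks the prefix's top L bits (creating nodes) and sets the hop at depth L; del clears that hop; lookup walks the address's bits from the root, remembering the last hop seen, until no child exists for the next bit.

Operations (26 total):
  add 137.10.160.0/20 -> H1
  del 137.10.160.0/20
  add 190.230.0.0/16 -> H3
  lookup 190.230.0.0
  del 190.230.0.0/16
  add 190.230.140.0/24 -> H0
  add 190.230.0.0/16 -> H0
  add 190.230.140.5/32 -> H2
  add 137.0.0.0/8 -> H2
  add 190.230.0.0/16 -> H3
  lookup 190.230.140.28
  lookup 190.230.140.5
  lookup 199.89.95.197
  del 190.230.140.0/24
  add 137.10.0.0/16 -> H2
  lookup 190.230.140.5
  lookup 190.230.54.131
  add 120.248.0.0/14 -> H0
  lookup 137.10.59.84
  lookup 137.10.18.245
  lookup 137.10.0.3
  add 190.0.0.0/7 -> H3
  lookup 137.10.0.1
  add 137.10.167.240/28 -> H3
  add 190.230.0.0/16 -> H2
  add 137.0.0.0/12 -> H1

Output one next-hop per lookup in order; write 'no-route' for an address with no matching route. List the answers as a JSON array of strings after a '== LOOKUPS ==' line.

Process each operation:
  add 137.10.160.0/20 -> H1 at depth 20
  - 137.10.160.0/20 clear@20
  add 190.230.0.0/16 -> H3 at depth 16
  ? 190.230.0.0  path d0:-→d1:-→d2:-→d3:-→d4:-→d5:-→d6:-→d7:-→d8:-→d9:-→d10:-→d11:-→d12:-→d13:-→d14:-→d15:-→d16:H3  best=H3
  - 190.230.0.0/16 clear@16
  add 190.230.140.0/24 -> H0 at depth 24
  add 190.230.0.0/16 -> H0 at depth 16
  add 190.230.140.5/32 -> H2 at depth 32
  add 137.0.0.0/8 -> H2 at depth 8
  add 190.230.0.0/16 -> H3 at depth 16
  ? 190.230.140.28  path d0:-→d1:-→d2:-→d3:-→d4:-→d5:-→d6:-→d7:-→d8:-→d9:-→d10:-→d11:-→d12:-→d13:-→d14:-→d15:-→d16:H3→d17:-→d18:-→d19:-→d20:-→d21:-→d22:-→d23:-→d24:H0→d25:-→d26:-→d27:-  best=H0
  ? 190.230.140.5  path d0:-→d1:-→d2:-→d3:-→d4:-→d5:-→d6:-→d7:-→d8:-→d9:-→d10:-→d11:-→d12:-→d13:-→d14:-→d15:-→d16:H3→d17:-→d18:-→d19:-→d20:-→d21:-→d22:-→d23:-→d24:H0→d25:-→d26:-→d27:-→d28:-→d29:-→d30:-→d31:-→d32:H2  best=H2
  ? 199.89.95.197  path d0:-→d1:-  best=no-route
  - 190.230.140.0/24 clear@24
  add 137.10.0.0/16 -> H2 at depth 16
  ? 190.230.140.5  path d0:-→d1:-→d2:-→d3:-→d4:-→d5:-→d6:-→d7:-→d8:-→d9:-→d10:-→d11:-→d12:-→d13:-→d14:-→d15:-→d16:H3→d17:-→d18:-→d19:-→d20:-→d21:-→d22:-→d23:-→d24:-→d25:-→d26:-→d27:-→d28:-→d29:-→d30:-→d31:-→d32:H2  best=H2
  ? 190.230.54.131  path d0:-→d1:-→d2:-→d3:-→d4:-→d5:-→d6:-→d7:-→d8:-→d9:-→d10:-→d11:-→d12:-→d13:-→d14:-→d15:-→d16:H3  best=H3
  add 120.248.0.0/14 -> H0 at depth 14
  ? 137.10.59.84  path d0:-→d1:-→d2:-→d3:-→d4:-→d5:-→d6:-→d7:-→d8:H2→d9:-→d10:-→d11:-→d12:-→d13:-→d14:-→d15:-→d16:H2  best=H2
  ? 137.10.18.245  path d0:-→d1:-→d2:-→d3:-→d4:-→d5:-→d6:-→d7:-→d8:H2→d9:-→d10:-→d11:-→d12:-→d13:-→d14:-→d15:-→d16:H2  best=H2
  ? 137.10.0.3  path d0:-→d1:-→d2:-→d3:-→d4:-→d5:-→d6:-→d7:-→d8:H2→d9:-→d10:-→d11:-→d12:-→d13:-→d14:-→d15:-→d16:H2  best=H2
  add 190.0.0.0/7 -> H3 at depth 7
  ? 137.10.0.1  path d0:-→d1:-→d2:-→d3:-→d4:-→d5:-→d6:-→d7:-→d8:H2→d9:-→d10:-→d11:-→d12:-→d13:-→d14:-→d15:-→d16:H2  best=H2
  add 137.10.167.240/28 -> H3 at depth 28
  add 190.230.0.0/16 -> H2 at depth 16
  add 137.0.0.0/12 -> H1 at depth 12

== LOOKUPS ==
["H3","H0","H2","no-route","H2","H3","H2","H2","H2","H2"]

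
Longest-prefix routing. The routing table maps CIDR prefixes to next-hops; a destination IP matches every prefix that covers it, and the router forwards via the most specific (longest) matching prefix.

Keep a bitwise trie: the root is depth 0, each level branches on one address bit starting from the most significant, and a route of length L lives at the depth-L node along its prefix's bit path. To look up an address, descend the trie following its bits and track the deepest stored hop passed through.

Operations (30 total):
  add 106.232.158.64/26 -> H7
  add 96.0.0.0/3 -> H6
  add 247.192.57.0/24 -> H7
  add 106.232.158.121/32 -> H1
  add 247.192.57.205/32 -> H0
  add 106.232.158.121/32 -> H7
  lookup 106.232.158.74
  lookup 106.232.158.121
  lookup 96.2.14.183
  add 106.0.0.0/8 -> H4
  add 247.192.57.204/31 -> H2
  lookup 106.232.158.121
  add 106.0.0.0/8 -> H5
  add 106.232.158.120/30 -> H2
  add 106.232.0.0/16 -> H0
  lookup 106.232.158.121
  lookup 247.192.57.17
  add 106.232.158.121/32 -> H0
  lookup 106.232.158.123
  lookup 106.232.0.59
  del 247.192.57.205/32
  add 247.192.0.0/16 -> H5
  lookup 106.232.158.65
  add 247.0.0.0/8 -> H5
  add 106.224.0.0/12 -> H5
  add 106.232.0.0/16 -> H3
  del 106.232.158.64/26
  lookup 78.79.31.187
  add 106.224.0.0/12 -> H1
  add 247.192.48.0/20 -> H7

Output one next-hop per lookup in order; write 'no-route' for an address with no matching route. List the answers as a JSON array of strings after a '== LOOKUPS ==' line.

Apply in order:
  add 106.232.158.64/26 -> H7 at depth 26
  add 96.0.0.0/3 -> H6 at depth 3
  add 247.192.57.0/24 -> H7 at depth 24
  add 106.232.158.121/32 -> H1 at depth 32
  add 247.192.57.205/32 -> H0 at depth 32
  add 106.232.158.121/32 -> H7 at depth 32
  lookup 106.232.158.74: bits 01101010111010001001111001 walk d0:-→d1:-→d2:-→d3:H6→d4:-→d5:-→d6:-→d7:-→d8:-→d9:-→d10:-→d11:-→d12:-→d13:-→d14:-→d15:-→d16:-→d17:-→d18:-→d19:-→d20:-→d21:-→d22:-→d23:-→d24:-→d25:-→d26:H7 -> H7
  lookup 106.232.158.121: bits 01101010111010001001111001111001 walk d0:-→d1:-→d2:-→d3:H6→d4:-→d5:-→d6:-→d7:-→d8:-→d9:-→d10:-→d11:-→d12:-→d13:-→d14:-→d15:-→d16:-→d17:-→d18:-→d19:-→d20:-→d21:-→d22:-→d23:-→d24:-→d25:-→d26:H7→d27:-→d28:-→d29:-→d30:-→d31:-→d32:H7 -> H7
  lookup 96.2.14.183: bits 0110 walk d0:-→d1:-→d2:-→d3:H6→d4:- -> H6
  add 106.0.0.0/8 -> H4 at depth 8
  add 247.192.57.204/31 -> H2 at depth 31
  lookup 106.232.158.121: bits 01101010111010001001111001111001 walk d0:-→d1:-→d2:-→d3:H6→d4:-→d5:-→d6:-→d7:-→d8:H4→d9:-→d10:-→d11:-→d12:-→d13:-→d14:-→d15:-→d16:-→d17:-→d18:-→d19:-→d20:-→d21:-→d22:-→d23:-→d24:-→d25:-→d26:H7→d27:-→d28:-→d29:-→d30:-→d31:-→d32:H7 -> H7
  add 106.0.0.0/8 -> H5 at depth 8
  add 106.232.158.120/30 -> H2 at depth 30
  add 106.232.0.0/16 -> H0 at depth 16
  lookup 106.232.158.121: bits 01101010111010001001111001111001 walk d0:-→d1:-→d2:-→d3:H6→d4:-→d5:-→d6:-→d7:-→d8:H5→d9:-→d10:-→d11:-→d12:-→d13:-→d14:-→d15:-→d16:H0→d17:-→d18:-→d19:-→d20:-→d21:-→d22:-→d23:-→d24:-→d25:-→d26:H7→d27:-→d28:-→d29:-→d30:H2→d31:-→d32:H7 -> H7
  lookup 247.192.57.17: bits 111101111100000000111001 walk d0:-→d1:-→d2:-→d3:-→d4:-→d5:-→d6:-→d7:-→d8:-→d9:-→d10:-→d11:-→d12:-→d13:-→d14:-→d15:-→d16:-→d17:-→d18:-→d19:-→d20:-→d21:-→d22:-→d23:-→d24:H7 -> H7
  add 106.232.158.121/32 -> H0 at depth 32
  lookup 106.232.158.123: bits 011010101110100010011110011110 walk d0:-→d1:-→d2:-→d3:H6→d4:-→d5:-→d6:-→d7:-→d8:H5→d9:-→d10:-→d11:-→d12:-→d13:-→d14:-→d15:-→d16:H0→d17:-→d18:-→d19:-→d20:-→d21:-→d22:-→d23:-→d24:-→d25:-→d26:H7→d27:-→d28:-→d29:-→d30:H2 -> H2
  lookup 106.232.0.59: bits 0110101011101000 walk d0:-→d1:-→d2:-→d3:H6→d4:-→d5:-→d6:-→d7:-→d8:H5→d9:-→d10:-→d11:-→d12:-→d13:-→d14:-→d15:-→d16:H0 -> H0
  del 247.192.57.205/32 (clear depth 32)
  add 247.192.0.0/16 -> H5 at depth 16
  lookup 106.232.158.65: bits 01101010111010001001111001 walk d0:-→d1:-→d2:-→d3:H6→d4:-→d5:-→d6:-→d7:-→d8:H5→d9:-→d10:-→d11:-→d12:-→d13:-→d14:-→d15:-→d16:H0→d17:-→d18:-→d19:-→d20:-→d21:-→d22:-→d23:-→d24:-→d25:-→d26:H7 -> H7
  add 247.0.0.0/8 -> H5 at depth 8
  add 106.224.0.0/12 -> H5 at depth 12
  add 106.232.0.0/16 -> H3 at depth 16
  del 106.232.158.64/26 (clear depth 26)
  lookup 78.79.31.187: bits 01 walk d0:-→d1:-→d2:- -> no-route
  add 106.224.0.0/12 -> H1 at depth 12
  add 247.192.48.0/20 -> H7 at depth 20

== LOOKUPS ==
["H7","H7","H6","H7","H7","H7","H2","H0","H7","no-route"]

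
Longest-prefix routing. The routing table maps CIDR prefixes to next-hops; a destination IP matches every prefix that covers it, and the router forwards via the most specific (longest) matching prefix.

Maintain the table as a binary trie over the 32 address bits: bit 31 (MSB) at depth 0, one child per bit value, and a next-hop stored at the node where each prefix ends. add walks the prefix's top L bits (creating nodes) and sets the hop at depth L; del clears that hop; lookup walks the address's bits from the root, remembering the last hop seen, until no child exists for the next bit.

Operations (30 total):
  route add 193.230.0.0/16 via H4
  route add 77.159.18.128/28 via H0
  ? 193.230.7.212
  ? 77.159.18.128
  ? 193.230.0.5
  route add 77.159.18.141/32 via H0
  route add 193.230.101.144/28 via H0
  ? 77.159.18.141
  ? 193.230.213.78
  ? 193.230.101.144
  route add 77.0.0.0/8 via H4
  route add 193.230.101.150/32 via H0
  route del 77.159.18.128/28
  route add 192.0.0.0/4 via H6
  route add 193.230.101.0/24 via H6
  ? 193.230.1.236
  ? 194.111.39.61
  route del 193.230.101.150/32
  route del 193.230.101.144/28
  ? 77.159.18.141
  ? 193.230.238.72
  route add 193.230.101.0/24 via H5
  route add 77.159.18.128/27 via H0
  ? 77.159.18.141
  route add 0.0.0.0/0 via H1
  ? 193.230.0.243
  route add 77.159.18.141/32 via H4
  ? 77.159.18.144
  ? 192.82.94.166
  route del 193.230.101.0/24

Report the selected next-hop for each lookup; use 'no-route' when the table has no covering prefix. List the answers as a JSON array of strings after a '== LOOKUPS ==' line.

Process each operation:
  add 193.230.0.0/16 -> H4 at depth 16
  add 77.159.18.128/28 -> H0 at depth 28
  lookup 193.230.7.212: bits 1100000111100110 walk d0:-→d1:-→d2:-→d3:-→d4:-→d5:-→d6:-→d7:-→d8:-→d9:-→d10:-→d11:-→d12:-→d13:-→d14:-→d15:-→d16:H4 -> H4
  lookup 77.159.18.128: bits 0100110110011111000100101000 walk d0:-→d1:-→d2:-→d3:-→d4:-→d5:-→d6:-→d7:-→d8:-→d9:-→d10:-→d11:-→d12:-→d13:-→d14:-→d15:-→d16:-→d17:-→d18:-→d19:-→d20:-→d21:-→d22:-→d23:-→d24:-→d25:-→d26:-→d27:-→d28:H0 -> H0
  lookup 193.230.0.5: bits 1100000111100110 walk d0:-→d1:-→d2:-→d3:-→d4:-→d5:-→d6:-→d7:-→d8:-→d9:-→d10:-→d11:-→d12:-→d13:-→d14:-→d15:-→d16:H4 -> H4
  add 77.159.18.141/32 -> H0 at depth 32
  add 193.230.101.144/28 -> H0 at depth 28
  lookup 77.159.18.141: bits 01001101100111110001001010001101 walk d0:-→d1:-→d2:-→d3:-→d4:-→d5:-→d6:-→d7:-→d8:-→d9:-→d10:-→d11:-→d12:-→d13:-→d14:-→d15:-→d16:-→d17:-→d18:-→d19:-→d20:-→d21:-→d22:-→d23:-→d24:-→d25:-→d26:-→d27:-→d28:H0→d29:-→d30:-→d31:-→d32:H0 -> H0
  lookup 193.230.213.78: bits 1100000111100110 walk d0:-→d1:-→d2:-→d3:-→d4:-→d5:-→d6:-→d7:-→d8:-→d9:-→d10:-→d11:-→d12:-→d13:-→d14:-→d15:-→d16:H4 -> H4
  lookup 193.230.101.144: bits 1100000111100110011001011001 walk d0:-→d1:-→d2:-→d3:-→d4:-→d5:-→d6:-→d7:-→d8:-→d9:-→d10:-→d11:-→d12:-→d13:-→d14:-→d15:-→d16:H4→d17:-→d18:-→d19:-→d20:-→d21:-→d22:-→d23:-→d24:-→d25:-→d26:-→d27:-→d28:H0 -> H0
  add 77.0.0.0/8 -> H4 at depth 8
  add 193.230.101.150/32 -> H0 at depth 32
  - 77.159.18.128/28 clear@28
  add 192.0.0.0/4 -> H6 at depth 4
  add 193.230.101.0/24 -> H6 at depth 24
  lookup 193.230.1.236: bits 11000001111001100 walk d0:-→d1:-→d2:-→d3:-→d4:H6→d5:-→d6:-→d7:-→d8:-→d9:-→d10:-→d11:-→d12:-→d13:-→d14:-→d15:-→d16:H4→d17:- -> H4
  lookup 194.111.39.61: bits 110000 walk d0:-→d1:-→d2:-→d3:-→d4:H6→d5:-→d6:- -> H6
  - 193.230.101.150/32 clear@32
  - 193.230.101.144/28 clear@28
  lookup 77.159.18.141: bits 01001101100111110001001010001101 walk d0:-→d1:-→d2:-→d3:-→d4:-→d5:-→d6:-→d7:-→d8:H4→d9:-→d10:-→d11:-→d12:-→d13:-→d14:-→d15:-→d16:-→d17:-→d18:-→d19:-→d20:-→d21:-→d22:-→d23:-→d24:-→d25:-→d26:-→d27:-→d28:-→d29:-→d30:-→d31:-→d32:H0 -> H0
  lookup 193.230.238.72: bits 1100000111100110 walk d0:-→d1:-→d2:-→d3:-→d4:H6→d5:-→d6:-→d7:-→d8:-→d9:-→d10:-→d11:-→d12:-→d13:-→d14:-→d15:-→d16:H4 -> H4
  add 193.230.101.0/24 -> H5 at depth 24
  add 77.159.18.128/27 -> H0 at depth 27
  lookup 77.159.18.141: bits 01001101100111110001001010001101 walk d0:-→d1:-→d2:-→d3:-→d4:-→d5:-→d6:-→d7:-→d8:H4→d9:-→d10:-→d11:-→d12:-→d13:-→d14:-→d15:-→d16:-→d17:-→d18:-→d19:-→d20:-→d21:-→d22:-→d23:-→d24:-→d25:-→d26:-→d27:H0→d28:-→d29:-→d30:-→d31:-→d32:H0 -> H0
  add 0.0.0.0/0 -> H1 at depth 0
  lookup 193.230.0.243: bits 11000001111001100 walk d0:H1→d1:-→d2:-→d3:-→d4:H6→d5:-→d6:-→d7:-→d8:-→d9:-→d10:-→d11:-→d12:-→d13:-→d14:-→d15:-→d16:H4→d17:- -> H4
  add 77.159.18.141/32 -> H4 at depth 32
  lookup 77.159.18.144: bits 010011011001111100010010100 walk d0:H1→d1:-→d2:-→d3:-→d4:-→d5:-→d6:-→d7:-→d8:H4→d9:-→d10:-→d11:-→d12:-→d13:-→d14:-→d15:-→d16:-→d17:-→d18:-→d19:-→d20:-→d21:-→d22:-→d23:-→d24:-→d25:-→d26:-→d27:H0 -> H0
  lookup 192.82.94.166: bits 1100000 walk d0:H1→d1:-→d2:-→d3:-→d4:H6→d5:-→d6:-→d7:- -> H6
  - 193.230.101.0/24 clear@24

== LOOKUPS ==
["H4","H0","H4","H0","H4","H0","H4","H6","H0","H4","H0","H4","H0","H6"]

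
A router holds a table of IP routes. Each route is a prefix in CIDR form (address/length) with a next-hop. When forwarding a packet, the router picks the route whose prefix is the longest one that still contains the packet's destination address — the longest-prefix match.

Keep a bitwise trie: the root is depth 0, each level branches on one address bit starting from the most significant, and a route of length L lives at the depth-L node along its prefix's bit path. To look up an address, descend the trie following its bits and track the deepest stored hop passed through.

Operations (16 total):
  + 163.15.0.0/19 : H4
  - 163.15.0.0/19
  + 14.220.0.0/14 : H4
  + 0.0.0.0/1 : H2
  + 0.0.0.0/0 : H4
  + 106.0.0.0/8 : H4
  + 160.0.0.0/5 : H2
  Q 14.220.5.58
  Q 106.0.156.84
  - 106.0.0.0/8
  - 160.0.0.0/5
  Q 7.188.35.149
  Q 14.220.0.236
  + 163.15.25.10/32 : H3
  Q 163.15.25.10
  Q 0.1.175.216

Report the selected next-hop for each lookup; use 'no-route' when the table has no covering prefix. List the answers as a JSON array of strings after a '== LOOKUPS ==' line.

Apply in order:
  add 163.15.0.0/19 -> H4 at depth 19
  - 163.15.0.0/19 clear@19
  add 14.220.0.0/14 -> H4 at depth 14
  add 0.0.0.0/1 -> H2 at depth 1
  add 0.0.0.0/0 -> H4 at depth 0
  add 106.0.0.0/8 -> H4 at depth 8
  add 160.0.0.0/5 -> H2 at depth 5
  Q 14.220.5.58: descend 00001110110111 ; hops seen [H4,H2,H4] ; pick H4
  Q 106.0.156.84: descend 01101010 ; hops seen [H4,H2,H4] ; pick H4
  - 106.0.0.0/8 clear@8
  - 160.0.0.0/5 clear@5
  Q 7.188.35.149: descend 0000 ; hops seen [H4,H2] ; pick H2
  Q 14.220.0.236: descend 00001110110111 ; hops seen [H4,H2,H4] ; pick H4
  add 163.15.25.10/32 -> H3 at depth 32
  Q 163.15.25.10: descend 10100011000011110001100100001010 ; hops seen [H4,H3] ; pick H3
  Q 0.1.175.216: descend 0000 ; hops seen [H4,H2] ; pick H2

== LOOKUPS ==
["H4","H4","H2","H4","H3","H2"]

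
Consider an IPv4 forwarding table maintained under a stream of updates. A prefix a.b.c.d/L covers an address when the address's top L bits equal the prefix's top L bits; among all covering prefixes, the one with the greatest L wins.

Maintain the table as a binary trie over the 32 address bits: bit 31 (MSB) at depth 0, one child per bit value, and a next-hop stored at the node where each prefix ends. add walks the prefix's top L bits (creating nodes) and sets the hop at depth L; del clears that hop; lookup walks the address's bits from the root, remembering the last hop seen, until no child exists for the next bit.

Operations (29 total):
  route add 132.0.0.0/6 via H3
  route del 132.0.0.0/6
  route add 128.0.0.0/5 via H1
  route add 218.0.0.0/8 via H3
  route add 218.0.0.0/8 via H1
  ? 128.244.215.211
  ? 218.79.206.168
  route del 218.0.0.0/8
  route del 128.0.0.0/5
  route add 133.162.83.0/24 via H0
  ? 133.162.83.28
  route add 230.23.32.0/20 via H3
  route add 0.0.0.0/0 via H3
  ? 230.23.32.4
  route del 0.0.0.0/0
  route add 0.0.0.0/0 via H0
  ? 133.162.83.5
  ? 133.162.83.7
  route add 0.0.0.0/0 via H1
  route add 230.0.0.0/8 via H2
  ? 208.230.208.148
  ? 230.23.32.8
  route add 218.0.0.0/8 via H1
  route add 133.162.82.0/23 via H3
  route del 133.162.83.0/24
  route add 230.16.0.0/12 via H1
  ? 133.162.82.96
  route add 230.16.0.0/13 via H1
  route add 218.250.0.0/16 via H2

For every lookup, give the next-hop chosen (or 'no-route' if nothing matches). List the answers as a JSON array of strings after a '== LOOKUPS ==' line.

Trace:
  add 132.0.0.0/6 -> H3 at depth 6
  del 132.0.0.0/6 (clear depth 6)
  add 128.0.0.0/5 -> H1 at depth 5
  add 218.0.0.0/8 -> H3 at depth 8
  add 218.0.0.0/8 -> H1 at depth 8
  lookup 128.244.215.211: bits 10000 walk d0:-→d1:-→d2:-→d3:-→d4:-→d5:H1 -> H1
  lookup 218.79.206.168: bits 11011010 walk d0:-→d1:-→d2:-→d3:-→d4:-→d5:-→d6:-→d7:-→d8:H1 -> H1
  del 218.0.0.0/8 (clear depth 8)
  del 128.0.0.0/5 (clear depth 5)
  add 133.162.83.0/24 -> H0 at depth 24
  lookup 133.162.83.28: bits 100001011010001001010011 walk d0:-→d1:-→d2:-→d3:-→d4:-→d5:-→d6:-→d7:-→d8:-→d9:-→d10:-→d11:-→d12:-→d13:-→d14:-→d15:-→d16:-→d17:-→d18:-→d19:-→d20:-→d21:-→d22:-→d23:-→d24:H0 -> H0
  add 230.23.32.0/20 -> H3 at depth 20
  add 0.0.0.0/0 -> H3 at depth 0
  lookup 230.23.32.4: bits 11100110000101110010 walk d0:H3→d1:-→d2:-→d3:-→d4:-→d5:-→d6:-→d7:-→d8:-→d9:-→d10:-→d11:-→d12:-→d13:-→d14:-→d15:-→d16:-→d17:-→d18:-→d19:-→d20:H3 -> H3
  del 0.0.0.0/0 (clear depth 0)
  add 0.0.0.0/0 -> H0 at depth 0
  lookup 133.162.83.5: bits 100001011010001001010011 walk d0:H0→d1:-→d2:-→d3:-→d4:-→d5:-→d6:-→d7:-→d8:-→d9:-→d10:-→d11:-→d12:-→d13:-→d14:-→d15:-→d16:-→d17:-→d18:-→d19:-→d20:-→d21:-→d22:-→d23:-→d24:H0 -> H0
  lookup 133.162.83.7: bits 100001011010001001010011 walk d0:H0→d1:-→d2:-→d3:-→d4:-→d5:-→d6:-→d7:-→d8:-→d9:-→d10:-→d11:-→d12:-→d13:-→d14:-→d15:-→d16:-→d17:-→d18:-→d19:-→d20:-→d21:-→d22:-→d23:-→d24:H0 -> H0
  add 0.0.0.0/0 -> H1 at depth 0
  add 230.0.0.0/8 -> H2 at depth 8
  lookup 208.230.208.148: bits 1101 walk d0:H1→d1:-→d2:-→d3:-→d4:- -> H1
  lookup 230.23.32.8: bits 11100110000101110010 walk d0:H1→d1:-→d2:-→d3:-→d4:-→d5:-→d6:-→d7:-→d8:H2→d9:-→d10:-→d11:-→d12:-→d13:-→d14:-→d15:-→d16:-→d17:-→d18:-→d19:-→d20:H3 -> H3
  add 218.0.0.0/8 -> H1 at depth 8
  add 133.162.82.0/23 -> H3 at depth 23
  del 133.162.83.0/24 (clear depth 24)
  add 230.16.0.0/12 -> H1 at depth 12
  lookup 133.162.82.96: bits 10000101101000100101001 walk d0:H1→d1:-→d2:-→d3:-→d4:-→d5:-→d6:-→d7:-→d8:-→d9:-→d10:-→d11:-→d12:-→d13:-→d14:-→d15:-→d16:-→d17:-→d18:-→d19:-→d20:-→d21:-→d22:-→d23:H3 -> H3
  add 230.16.0.0/13 -> H1 at depth 13
  add 218.250.0.0/16 -> H2 at depth 16

== LOOKUPS ==
["H1","H1","H0","H3","H0","H0","H1","H3","H3"]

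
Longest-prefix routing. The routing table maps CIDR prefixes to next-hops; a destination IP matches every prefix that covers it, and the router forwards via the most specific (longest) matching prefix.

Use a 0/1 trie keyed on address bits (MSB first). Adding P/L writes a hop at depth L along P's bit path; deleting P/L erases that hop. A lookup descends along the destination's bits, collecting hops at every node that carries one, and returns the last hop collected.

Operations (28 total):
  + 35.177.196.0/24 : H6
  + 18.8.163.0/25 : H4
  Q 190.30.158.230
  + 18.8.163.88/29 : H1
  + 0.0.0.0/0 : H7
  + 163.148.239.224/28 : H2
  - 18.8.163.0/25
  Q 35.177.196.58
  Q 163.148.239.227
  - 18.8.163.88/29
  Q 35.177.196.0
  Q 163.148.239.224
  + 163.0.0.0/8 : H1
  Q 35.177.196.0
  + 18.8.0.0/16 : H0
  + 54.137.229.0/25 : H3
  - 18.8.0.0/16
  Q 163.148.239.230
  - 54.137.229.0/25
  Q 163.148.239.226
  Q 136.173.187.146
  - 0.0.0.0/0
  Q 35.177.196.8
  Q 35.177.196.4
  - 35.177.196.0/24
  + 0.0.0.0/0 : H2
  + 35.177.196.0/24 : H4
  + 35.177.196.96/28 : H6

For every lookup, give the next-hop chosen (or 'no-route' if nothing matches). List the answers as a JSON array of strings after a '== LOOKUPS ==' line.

Trace:
  add 35.177.196.0/24 -> H6 at depth 24
  add 18.8.163.0/25 -> H4 at depth 25
  ? 190.30.158.230  path d0:-  best=no-route
  add 18.8.163.88/29 -> H1 at depth 29
  add 0.0.0.0/0 -> H7 at depth 0
  add 163.148.239.224/28 -> H2 at depth 28
  - 18.8.163.0/25 clear@25
  ? 35.177.196.58  path d0:H7→d1:-→d2:-→d3:-→d4:-→d5:-→d6:-→d7:-→d8:-→d9:-→d10:-→d11:-→d12:-→d13:-→d14:-→d15:-→d16:-→d17:-→d18:-→d19:-→d20:-→d21:-→d22:-→d23:-→d24:H6  best=H6
  ? 163.148.239.227  path d0:H7→d1:-→d2:-→d3:-→d4:-→d5:-→d6:-→d7:-→d8:-→d9:-→d10:-→d11:-→d12:-→d13:-→d14:-→d15:-→d16:-→d17:-→d18:-→d19:-→d20:-→d21:-→d22:-→d23:-→d24:-→d25:-→d26:-→d27:-→d28:H2  best=H2
  - 18.8.163.88/29 clear@29
  ? 35.177.196.0  path d0:H7→d1:-→d2:-→d3:-→d4:-→d5:-→d6:-→d7:-→d8:-→d9:-→d10:-→d11:-→d12:-→d13:-→d14:-→d15:-→d16:-→d17:-→d18:-→d19:-→d20:-→d21:-→d22:-→d23:-→d24:H6  best=H6
  ? 163.148.239.224  path d0:H7→d1:-→d2:-→d3:-→d4:-→d5:-→d6:-→d7:-→d8:-→d9:-→d10:-→d11:-→d12:-→d13:-→d14:-→d15:-→d16:-→d17:-→d18:-→d19:-→d20:-→d21:-→d22:-→d23:-→d24:-→d25:-→d26:-→d27:-→d28:H2  best=H2
  add 163.0.0.0/8 -> H1 at depth 8
  ? 35.177.196.0  path d0:H7→d1:-→d2:-→d3:-→d4:-→d5:-→d6:-→d7:-→d8:-→d9:-→d10:-→d11:-→d12:-→d13:-→d14:-→d15:-→d16:-→d17:-→d18:-→d19:-→d20:-→d21:-→d22:-→d23:-→d24:H6  best=H6
  add 18.8.0.0/16 -> H0 at depth 16
  add 54.137.229.0/25 -> H3 at depth 25
  - 18.8.0.0/16 clear@16
  ? 163.148.239.230  path d0:H7→d1:-→d2:-→d3:-→d4:-→d5:-→d6:-→d7:-→d8:H1→d9:-→d10:-→d11:-→d12:-→d13:-→d14:-→d15:-→d16:-→d17:-→d18:-→d19:-→d20:-→d21:-→d22:-→d23:-→d24:-→d25:-→d26:-→d27:-→d28:H2  best=H2
  - 54.137.229.0/25 clear@25
  ? 163.148.239.226  path d0:H7→d1:-→d2:-→d3:-→d4:-→d5:-→d6:-→d7:-→d8:H1→d9:-→d10:-→d11:-→d12:-→d13:-→d14:-→d15:-→d16:-→d17:-→d18:-→d19:-→d20:-→d21:-→d22:-→d23:-→d24:-→d25:-→d26:-→d27:-→d28:H2  best=H2
  ? 136.173.187.146  path d0:H7→d1:-→d2:-  best=H7
  - 0.0.0.0/0 clear@0
  ? 35.177.196.8  path d0:-→d1:-→d2:-→d3:-→d4:-→d5:-→d6:-→d7:-→d8:-→d9:-→d10:-→d11:-→d12:-→d13:-→d14:-→d15:-→d16:-→d17:-→d18:-→d19:-→d20:-→d21:-→d22:-→d23:-→d24:H6  best=H6
  ? 35.177.196.4  path d0:-→d1:-→d2:-→d3:-→d4:-→d5:-→d6:-→d7:-→d8:-→d9:-→d10:-→d11:-→d12:-→d13:-→d14:-→d15:-→d16:-→d17:-→d18:-→d19:-→d20:-→d21:-→d22:-→d23:-→d24:H6  best=H6
  - 35.177.196.0/24 clear@24
  add 0.0.0.0/0 -> H2 at depth 0
  add 35.177.196.0/24 -> H4 at depth 24
  add 35.177.196.96/28 -> H6 at depth 28

== LOOKUPS ==
["no-route","H6","H2","H6","H2","H6","H2","H2","H7","H6","H6"]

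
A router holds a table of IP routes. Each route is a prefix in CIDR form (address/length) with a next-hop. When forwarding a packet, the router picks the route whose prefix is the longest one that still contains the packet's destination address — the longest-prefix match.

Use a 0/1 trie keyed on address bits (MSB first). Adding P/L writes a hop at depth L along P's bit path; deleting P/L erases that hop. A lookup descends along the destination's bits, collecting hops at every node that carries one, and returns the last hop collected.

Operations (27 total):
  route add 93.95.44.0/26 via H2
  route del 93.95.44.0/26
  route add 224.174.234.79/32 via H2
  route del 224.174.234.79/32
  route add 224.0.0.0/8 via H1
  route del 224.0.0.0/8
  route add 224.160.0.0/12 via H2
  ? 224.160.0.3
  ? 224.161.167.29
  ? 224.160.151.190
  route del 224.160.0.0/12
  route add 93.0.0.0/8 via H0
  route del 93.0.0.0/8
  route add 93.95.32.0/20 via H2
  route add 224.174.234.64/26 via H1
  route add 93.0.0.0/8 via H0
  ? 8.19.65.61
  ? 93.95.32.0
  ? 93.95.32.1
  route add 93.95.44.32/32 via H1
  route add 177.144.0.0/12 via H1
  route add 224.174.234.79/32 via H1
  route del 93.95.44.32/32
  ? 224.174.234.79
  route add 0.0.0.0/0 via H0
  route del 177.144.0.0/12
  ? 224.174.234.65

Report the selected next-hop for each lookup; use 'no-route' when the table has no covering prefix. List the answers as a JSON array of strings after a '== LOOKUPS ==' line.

Process each operation:
  add 93.95.44.0/26 -> H2 at depth 26
  del 93.95.44.0/26 (clear depth 26)
  add 224.174.234.79/32 -> H2 at depth 32
  del 224.174.234.79/32 (clear depth 32)
  add 224.0.0.0/8 -> H1 at depth 8
  del 224.0.0.0/8 (clear depth 8)
  add 224.160.0.0/12 -> H2 at depth 12
  ? 224.160.0.3  path d0:-→d1:-→d2:-→d3:-→d4:-→d5:-→d6:-→d7:-→d8:-→d9:-→d10:-→d11:-→d12:H2  best=H2
  ? 224.161.167.29  path d0:-→d1:-→d2:-→d3:-→d4:-→d5:-→d6:-→d7:-→d8:-→d9:-→d10:-→d11:-→d12:H2  best=H2
  ? 224.160.151.190  path d0:-→d1:-→d2:-→d3:-→d4:-→d5:-→d6:-→d7:-→d8:-→d9:-→d10:-→d11:-→d12:H2  best=H2
  del 224.160.0.0/12 (clear depth 12)
  add 93.0.0.0/8 -> H0 at depth 8
  del 93.0.0.0/8 (clear depth 8)
  add 93.95.32.0/20 -> H2 at depth 20
  add 224.174.234.64/26 -> H1 at depth 26
  add 93.0.0.0/8 -> H0 at depth 8
  ? 8.19.65.61  path d0:-→d1:-  best=no-route
  ? 93.95.32.0  path d0:-→d1:-→d2:-→d3:-→d4:-→d5:-→d6:-→d7:-→d8:H0→d9:-→d10:-→d11:-→d12:-→d13:-→d14:-→d15:-→d16:-→d17:-→d18:-→d19:-→d20:H2  best=H2
  ? 93.95.32.1  path d0:-→d1:-→d2:-→d3:-→d4:-→d5:-→d6:-→d7:-→d8:H0→d9:-→d10:-→d11:-→d12:-→d13:-→d14:-→d15:-→d16:-→d17:-→d18:-→d19:-→d20:H2  best=H2
  add 93.95.44.32/32 -> H1 at depth 32
  add 177.144.0.0/12 -> H1 at depth 12
  add 224.174.234.79/32 -> H1 at depth 32
  del 93.95.44.32/32 (clear depth 32)
  ? 224.174.234.79  path d0:-→d1:-→d2:-→d3:-→d4:-→d5:-→d6:-→d7:-→d8:-→d9:-→d10:-→d11:-→d12:-→d13:-→d14:-→d15:-→d16:-→d17:-→d18:-→d19:-→d20:-→d21:-→d22:-→d23:-→d24:-→d25:-→d26:H1→d27:-→d28:-→d29:-→d30:-→d31:-→d32:H1  best=H1
  add 0.0.0.0/0 -> H0 at depth 0
  del 177.144.0.0/12 (clear depth 12)
  ? 224.174.234.65  path d0:H0→d1:-→d2:-→d3:-→d4:-→d5:-→d6:-→d7:-→d8:-→d9:-→d10:-→d11:-→d12:-→d13:-→d14:-→d15:-→d16:-→d17:-→d18:-→d19:-→d20:-→d21:-→d22:-→d23:-→d24:-→d25:-→d26:H1→d27:-→d28:-  best=H1

== LOOKUPS ==
["H2","H2","H2","no-route","H2","H2","H1","H1"]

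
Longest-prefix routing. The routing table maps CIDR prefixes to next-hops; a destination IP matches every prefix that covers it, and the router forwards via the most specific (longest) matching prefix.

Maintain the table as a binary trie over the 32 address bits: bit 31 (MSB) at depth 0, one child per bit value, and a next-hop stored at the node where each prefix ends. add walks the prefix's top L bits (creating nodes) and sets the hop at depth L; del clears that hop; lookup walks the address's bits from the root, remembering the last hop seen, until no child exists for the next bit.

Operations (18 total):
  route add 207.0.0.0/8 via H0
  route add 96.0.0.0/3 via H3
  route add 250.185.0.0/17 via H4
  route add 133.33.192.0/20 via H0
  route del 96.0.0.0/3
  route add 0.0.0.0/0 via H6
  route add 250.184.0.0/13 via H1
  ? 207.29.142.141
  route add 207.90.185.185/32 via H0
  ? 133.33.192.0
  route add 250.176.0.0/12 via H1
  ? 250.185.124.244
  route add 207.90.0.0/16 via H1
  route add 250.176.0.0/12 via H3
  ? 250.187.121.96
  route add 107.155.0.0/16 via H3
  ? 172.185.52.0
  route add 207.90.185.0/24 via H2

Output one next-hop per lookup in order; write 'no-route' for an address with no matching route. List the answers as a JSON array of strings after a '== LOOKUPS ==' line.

Trace:
  + 207.0.0.0/8 (H0) depth=8
  + 96.0.0.0/3 (H3) depth=3
  + 250.185.0.0/17 (H4) depth=17
  + 133.33.192.0/20 (H0) depth=20
  - 96.0.0.0/3 clear@3
  + 0.0.0.0/0 (H6) depth=0
  + 250.184.0.0/13 (H1) depth=13
  Q 207.29.142.141: descend 11001111 ; hops seen [H6,H0] ; pick H0
  + 207.90.185.185/32 (H0) depth=32
  Q 133.33.192.0: descend 10000101001000011100 ; hops seen [H6,H0] ; pick H0
  + 250.176.0.0/12 (H1) depth=12
  Q 250.185.124.244: descend 11111010101110010 ; hops seen [H6,H1,H1,H4] ; pick H4
  + 207.90.0.0/16 (H1) depth=16
  + 250.176.0.0/12 (H3) depth=12
  Q 250.187.121.96: descend 11111010101110 ; hops seen [H6,H3,H1] ; pick H1
  + 107.155.0.0/16 (H3) depth=16
  Q 172.185.52.0: descend 10 ; hops seen [H6] ; pick H6
  + 207.90.185.0/24 (H2) depth=24

== LOOKUPS ==
["H0","H0","H4","H1","H6"]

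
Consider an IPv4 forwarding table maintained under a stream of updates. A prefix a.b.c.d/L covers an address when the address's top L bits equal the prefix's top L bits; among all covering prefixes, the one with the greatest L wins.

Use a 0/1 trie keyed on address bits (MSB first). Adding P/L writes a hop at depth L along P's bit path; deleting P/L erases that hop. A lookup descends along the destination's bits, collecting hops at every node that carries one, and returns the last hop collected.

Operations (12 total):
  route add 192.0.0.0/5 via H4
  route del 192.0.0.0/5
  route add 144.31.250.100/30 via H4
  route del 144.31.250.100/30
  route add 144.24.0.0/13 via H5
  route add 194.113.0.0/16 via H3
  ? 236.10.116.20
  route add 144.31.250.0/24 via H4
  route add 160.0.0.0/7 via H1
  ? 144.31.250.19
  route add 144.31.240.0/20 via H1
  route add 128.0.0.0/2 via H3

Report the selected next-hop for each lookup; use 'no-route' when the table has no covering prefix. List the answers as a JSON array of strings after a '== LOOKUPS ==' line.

Apply in order:
  add 192.0.0.0/5 -> H4 at depth 5
  del 192.0.0.0/5 (clear depth 5)
  add 144.31.250.100/30 -> H4 at depth 30
  del 144.31.250.100/30 (clear depth 30)
  add 144.24.0.0/13 -> H5 at depth 13
  add 194.113.0.0/16 -> H3 at depth 16
  Q 236.10.116.20: descend 11 ; hops seen [∅] ; pick no-route
  add 144.31.250.0/24 -> H4 at depth 24
  add 160.0.0.0/7 -> H1 at depth 7
  Q 144.31.250.19: descend 1001000000011111111110100 ; hops seen [H5,H4] ; pick H4
  add 144.31.240.0/20 -> H1 at depth 20
  add 128.0.0.0/2 -> H3 at depth 2

== LOOKUPS ==
["no-route","H4"]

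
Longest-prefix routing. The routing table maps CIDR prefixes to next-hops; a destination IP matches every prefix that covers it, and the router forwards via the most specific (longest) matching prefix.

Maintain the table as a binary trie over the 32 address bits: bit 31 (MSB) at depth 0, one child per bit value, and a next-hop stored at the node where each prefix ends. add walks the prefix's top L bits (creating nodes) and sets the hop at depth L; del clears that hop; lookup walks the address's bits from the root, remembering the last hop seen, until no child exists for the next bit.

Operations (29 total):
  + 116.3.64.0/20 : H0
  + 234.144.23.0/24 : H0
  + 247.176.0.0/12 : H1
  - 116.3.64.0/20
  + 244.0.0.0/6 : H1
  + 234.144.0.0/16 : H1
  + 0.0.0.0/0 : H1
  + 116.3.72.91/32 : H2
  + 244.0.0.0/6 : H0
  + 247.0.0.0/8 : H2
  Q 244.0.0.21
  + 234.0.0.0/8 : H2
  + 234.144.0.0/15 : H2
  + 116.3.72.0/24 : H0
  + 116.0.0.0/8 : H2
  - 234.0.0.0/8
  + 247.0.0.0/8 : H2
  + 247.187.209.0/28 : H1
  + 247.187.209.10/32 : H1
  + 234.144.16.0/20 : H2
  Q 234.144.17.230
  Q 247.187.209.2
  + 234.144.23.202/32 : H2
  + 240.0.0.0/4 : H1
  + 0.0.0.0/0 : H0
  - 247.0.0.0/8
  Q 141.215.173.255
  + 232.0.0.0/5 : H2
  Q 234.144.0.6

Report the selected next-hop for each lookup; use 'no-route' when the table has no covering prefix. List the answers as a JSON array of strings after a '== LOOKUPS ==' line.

Trace:
  add 116.3.64.0/20 -> H0 at depth 20
  add 234.144.23.0/24 -> H0 at depth 24
  add 247.176.0.0/12 -> H1 at depth 12
  - 116.3.64.0/20 clear@20
  add 244.0.0.0/6 -> H1 at depth 6
  add 234.144.0.0/16 -> H1 at depth 16
  add 0.0.0.0/0 -> H1 at depth 0
  add 116.3.72.91/32 -> H2 at depth 32
  add 244.0.0.0/6 -> H0 at depth 6
  add 247.0.0.0/8 -> H2 at depth 8
  Q 244.0.0.21: descend 111101 ; hops seen [H1,H0] ; pick H0
  add 234.0.0.0/8 -> H2 at depth 8
  add 234.144.0.0/15 -> H2 at depth 15
  add 116.3.72.0/24 -> H0 at depth 24
  add 116.0.0.0/8 -> H2 at depth 8
  - 234.0.0.0/8 clear@8
  add 247.0.0.0/8 -> H2 at depth 8
  add 247.187.209.0/28 -> H1 at depth 28
  add 247.187.209.10/32 -> H1 at depth 32
  add 234.144.16.0/20 -> H2 at depth 20
  Q 234.144.17.230: descend 111010101001000000010 ; hops seen [H1,H2,H1,H2] ; pick H2
  Q 247.187.209.2: descend 1111011110111011110100010000 ; hops seen [H1,H0,H2,H1,H1] ; pick H1
  add 234.144.23.202/32 -> H2 at depth 32
  add 240.0.0.0/4 -> H1 at depth 4
  add 0.0.0.0/0 -> H0 at depth 0
  - 247.0.0.0/8 clear@8
  Q 141.215.173.255: descend 1 ; hops seen [H0] ; pick H0
  add 232.0.0.0/5 -> H2 at depth 5
  Q 234.144.0.6: descend 1110101010010000000 ; hops seen [H0,H2,H2,H1] ; pick H1

== LOOKUPS ==
["H0","H2","H1","H0","H1"]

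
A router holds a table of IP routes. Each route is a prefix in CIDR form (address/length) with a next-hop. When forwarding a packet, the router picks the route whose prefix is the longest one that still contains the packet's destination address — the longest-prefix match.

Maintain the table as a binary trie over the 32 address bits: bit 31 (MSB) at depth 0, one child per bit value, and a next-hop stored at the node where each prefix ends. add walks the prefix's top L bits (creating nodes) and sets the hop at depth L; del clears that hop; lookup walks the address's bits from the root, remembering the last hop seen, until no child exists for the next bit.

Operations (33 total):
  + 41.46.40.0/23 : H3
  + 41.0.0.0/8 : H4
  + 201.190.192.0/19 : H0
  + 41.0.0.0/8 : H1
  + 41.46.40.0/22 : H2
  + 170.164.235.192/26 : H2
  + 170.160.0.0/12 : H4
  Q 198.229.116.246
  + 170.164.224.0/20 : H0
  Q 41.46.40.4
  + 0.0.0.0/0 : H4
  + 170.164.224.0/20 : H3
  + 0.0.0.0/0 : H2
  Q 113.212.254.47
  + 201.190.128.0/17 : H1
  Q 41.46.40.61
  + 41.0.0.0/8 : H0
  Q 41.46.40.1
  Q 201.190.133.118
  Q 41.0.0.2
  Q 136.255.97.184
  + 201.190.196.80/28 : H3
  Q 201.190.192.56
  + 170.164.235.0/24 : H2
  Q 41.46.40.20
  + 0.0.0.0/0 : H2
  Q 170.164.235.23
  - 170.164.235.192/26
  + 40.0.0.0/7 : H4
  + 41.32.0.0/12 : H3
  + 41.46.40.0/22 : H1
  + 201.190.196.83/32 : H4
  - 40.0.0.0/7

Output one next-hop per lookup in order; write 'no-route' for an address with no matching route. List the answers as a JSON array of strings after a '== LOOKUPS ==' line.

Process each operation:
  + 41.46.40.0/23 (H3) depth=23
  + 41.0.0.0/8 (H4) depth=8
  + 201.190.192.0/19 (H0) depth=19
  + 41.0.0.0/8 (H1) depth=8
  + 41.46.40.0/22 (H2) depth=22
  + 170.164.235.192/26 (H2) depth=26
  + 170.160.0.0/12 (H4) depth=12
  ? 198.229.116.246  path d0:-→d1:-→d2:-→d3:-→d4:-  best=no-route
  + 170.164.224.0/20 (H0) depth=20
  ? 41.46.40.4  path d0:-→d1:-→d2:-→d3:-→d4:-→d5:-→d6:-→d7:-→d8:H1→d9:-→d10:-→d11:-→d12:-→d13:-→d14:-→d15:-→d16:-→d17:-→d18:-→d19:-→d20:-→d21:-→d22:H2→d23:H3  best=H3
  + 0.0.0.0/0 (H4) depth=0
  + 170.164.224.0/20 (H3) depth=20
  + 0.0.0.0/0 (H2) depth=0
  ? 113.212.254.47  path d0:H2→d1:-  best=H2
  + 201.190.128.0/17 (H1) depth=17
  ? 41.46.40.61  path d0:H2→d1:-→d2:-→d3:-→d4:-→d5:-→d6:-→d7:-→d8:H1→d9:-→d10:-→d11:-→d12:-→d13:-→d14:-→d15:-→d16:-→d17:-→d18:-→d19:-→d20:-→d21:-→d22:H2→d23:H3  best=H3
  + 41.0.0.0/8 (H0) depth=8
  ? 41.46.40.1  path d0:H2→d1:-→d2:-→d3:-→d4:-→d5:-→d6:-→d7:-→d8:H0→d9:-→d10:-→d11:-→d12:-→d13:-→d14:-→d15:-→d16:-→d17:-→d18:-→d19:-→d20:-→d21:-→d22:H2→d23:H3  best=H3
  ? 201.190.133.118  path d0:H2→d1:-→d2:-→d3:-→d4:-→d5:-→d6:-→d7:-→d8:-→d9:-→d10:-→d11:-→d12:-→d13:-→d14:-→d15:-→d16:-→d17:H1  best=H1
  ? 41.0.0.2  path d0:H2→d1:-→d2:-→d3:-→d4:-→d5:-→d6:-→d7:-→d8:H0→d9:-→d10:-  best=H0
  ? 136.255.97.184  path d0:H2→d1:-→d2:-  best=H2
  + 201.190.196.80/28 (H3) depth=28
  ? 201.190.192.56  path d0:H2→d1:-→d2:-→d3:-→d4:-→d5:-→d6:-→d7:-→d8:-→d9:-→d10:-→d11:-→d12:-→d13:-→d14:-→d15:-→d16:-→d17:H1→d18:-→d19:H0→d20:-→d21:-  best=H0
  + 170.164.235.0/24 (H2) depth=24
  ? 41.46.40.20  path d0:H2→d1:-→d2:-→d3:-→d4:-→d5:-→d6:-→d7:-→d8:H0→d9:-→d10:-→d11:-→d12:-→d13:-→d14:-→d15:-→d16:-→d17:-→d18:-→d19:-→d20:-→d21:-→d22:H2→d23:H3  best=H3
  + 0.0.0.0/0 (H2) depth=0
  ? 170.164.235.23  path d0:H2→d1:-→d2:-→d3:-→d4:-→d5:-→d6:-→d7:-→d8:-→d9:-→d10:-→d11:-→d12:H4→d13:-→d14:-→d15:-→d16:-→d17:-→d18:-→d19:-→d20:H3→d21:-→d22:-→d23:-→d24:H2  best=H2
  del 170.164.235.192/26 (clear depth 26)
  + 40.0.0.0/7 (H4) depth=7
  + 41.32.0.0/12 (H3) depth=12
  + 41.46.40.0/22 (H1) depth=22
  + 201.190.196.83/32 (H4) depth=32
  del 40.0.0.0/7 (clear depth 7)

== LOOKUPS ==
["no-route","H3","H2","H3","H3","H1","H0","H2","H0","H3","H2"]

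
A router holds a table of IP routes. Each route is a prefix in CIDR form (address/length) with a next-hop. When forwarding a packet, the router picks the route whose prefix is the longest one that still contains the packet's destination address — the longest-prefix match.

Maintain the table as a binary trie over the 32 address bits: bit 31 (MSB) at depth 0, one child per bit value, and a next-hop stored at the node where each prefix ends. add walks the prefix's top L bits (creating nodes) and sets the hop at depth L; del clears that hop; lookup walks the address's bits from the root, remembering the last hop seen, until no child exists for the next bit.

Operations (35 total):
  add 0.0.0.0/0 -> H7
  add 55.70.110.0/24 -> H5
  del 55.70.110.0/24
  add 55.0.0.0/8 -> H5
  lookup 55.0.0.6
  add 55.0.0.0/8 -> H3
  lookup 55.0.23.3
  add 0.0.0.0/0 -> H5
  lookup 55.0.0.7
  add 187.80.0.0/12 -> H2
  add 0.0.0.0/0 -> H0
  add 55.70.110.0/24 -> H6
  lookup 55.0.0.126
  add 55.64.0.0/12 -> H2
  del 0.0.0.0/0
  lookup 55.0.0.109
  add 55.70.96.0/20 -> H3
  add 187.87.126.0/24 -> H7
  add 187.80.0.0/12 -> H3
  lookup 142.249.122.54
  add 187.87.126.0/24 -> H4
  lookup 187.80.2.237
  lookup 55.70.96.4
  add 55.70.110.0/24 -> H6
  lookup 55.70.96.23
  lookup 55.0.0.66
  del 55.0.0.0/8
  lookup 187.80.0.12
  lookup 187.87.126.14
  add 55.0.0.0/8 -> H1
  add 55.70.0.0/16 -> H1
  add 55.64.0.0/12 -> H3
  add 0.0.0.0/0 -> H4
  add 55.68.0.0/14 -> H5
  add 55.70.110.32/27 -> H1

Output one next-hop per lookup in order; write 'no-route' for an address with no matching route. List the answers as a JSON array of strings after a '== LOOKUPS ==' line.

Apply in order:
  + 0.0.0.0/0 (H7) depth=0
  + 55.70.110.0/24 (H5) depth=24
  del 55.70.110.0/24 (clear depth 24)
  + 55.0.0.0/8 (H5) depth=8
  ? 55.0.0.6  path d0:H7→d1:-→d2:-→d3:-→d4:-→d5:-→d6:-→d7:-→d8:H5→d9:-  best=H5
  + 55.0.0.0/8 (H3) depth=8
  ? 55.0.23.3  path d0:H7→d1:-→d2:-→d3:-→d4:-→d5:-→d6:-→d7:-→d8:H3→d9:-  best=H3
  + 0.0.0.0/0 (H5) depth=0
  ? 55.0.0.7  path d0:H5→d1:-→d2:-→d3:-→d4:-→d5:-→d6:-→d7:-→d8:H3→d9:-  best=H3
  + 187.80.0.0/12 (H2) depth=12
  + 0.0.0.0/0 (H0) depth=0
  + 55.70.110.0/24 (H6) depth=24
  ? 55.0.0.126  path d0:H0→d1:-→d2:-→d3:-→d4:-→d5:-→d6:-→d7:-→d8:H3→d9:-  best=H3
  + 55.64.0.0/12 (H2) depth=12
  del 0.0.0.0/0 (clear depth 0)
  ? 55.0.0.109  path d0:-→d1:-→d2:-→d3:-→d4:-→d5:-→d6:-→d7:-→d8:H3→d9:-  best=H3
  + 55.70.96.0/20 (H3) depth=20
  + 187.87.126.0/24 (H7) depth=24
  + 187.80.0.0/12 (H3) depth=12
  ? 142.249.122.54  path d0:-→d1:-→d2:-  best=no-route
  + 187.87.126.0/24 (H4) depth=24
  ? 187.80.2.237  path d0:-→d1:-→d2:-→d3:-→d4:-→d5:-→d6:-→d7:-→d8:-→d9:-→d10:-→d11:-→d12:H3→d13:-  best=H3
  ? 55.70.96.4  path d0:-→d1:-→d2:-→d3:-→d4:-→d5:-→d6:-→d7:-→d8:H3→d9:-→d10:-→d11:-→d12:H2→d13:-→d14:-→d15:-→d16:-→d17:-→d18:-→d19:-→d20:H3  best=H3
  + 55.70.110.0/24 (H6) depth=24
  ? 55.70.96.23  path d0:-→d1:-→d2:-→d3:-→d4:-→d5:-→d6:-→d7:-→d8:H3→d9:-→d10:-→d11:-→d12:H2→d13:-→d14:-→d15:-→d16:-→d17:-→d18:-→d19:-→d20:H3  best=H3
  ? 55.0.0.66  path d0:-→d1:-→d2:-→d3:-→d4:-→d5:-→d6:-→d7:-→d8:H3→d9:-  best=H3
  del 55.0.0.0/8 (clear depth 8)
  ? 187.80.0.12  path d0:-→d1:-→d2:-→d3:-→d4:-→d5:-→d6:-→d7:-→d8:-→d9:-→d10:-→d11:-→d12:H3→d13:-  best=H3
  ? 187.87.126.14  path d0:-→d1:-→d2:-→d3:-→d4:-→d5:-→d6:-→d7:-→d8:-→d9:-→d10:-→d11:-→d12:H3→d13:-→d14:-→d15:-→d16:-→d17:-→d18:-→d19:-→d20:-→d21:-→d22:-→d23:-→d24:H4  best=H4
  + 55.0.0.0/8 (H1) depth=8
  + 55.70.0.0/16 (H1) depth=16
  + 55.64.0.0/12 (H3) depth=12
  + 0.0.0.0/0 (H4) depth=0
  + 55.68.0.0/14 (H5) depth=14
  + 55.70.110.32/27 (H1) depth=27

== LOOKUPS ==
["H5","H3","H3","H3","H3","no-route","H3","H3","H3","H3","H3","H4"]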